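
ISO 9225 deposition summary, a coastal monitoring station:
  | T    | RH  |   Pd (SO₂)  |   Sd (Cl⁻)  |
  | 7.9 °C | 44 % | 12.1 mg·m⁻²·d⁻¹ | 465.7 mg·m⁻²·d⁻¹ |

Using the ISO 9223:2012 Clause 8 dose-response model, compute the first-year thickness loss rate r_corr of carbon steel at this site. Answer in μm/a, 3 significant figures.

r_corr = 38.3 μm/a

carbon steel: temperature factor f = +0.150·(-2.1) = -0.3150
  SO₂ term: 1.77·12.1^0.52·exp(0.02·44-0.3150) = 11.39
  Cl⁻ term: 0.102·465.7^0.62·exp(0.033·44+0.04·7.9) = 26.96
  r_corr = 11.39 + 26.96 = 38.34 μm/a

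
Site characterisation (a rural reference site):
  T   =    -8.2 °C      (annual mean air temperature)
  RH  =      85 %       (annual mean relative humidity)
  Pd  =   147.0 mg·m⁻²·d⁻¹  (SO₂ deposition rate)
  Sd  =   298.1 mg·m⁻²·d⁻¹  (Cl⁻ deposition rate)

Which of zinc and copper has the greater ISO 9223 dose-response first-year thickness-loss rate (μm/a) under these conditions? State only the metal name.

zinc

zinc: temperature factor f = +0.038·(-18.2) = -0.6916
  SO₂ term: 0.0129·147.0^0.44·exp(0.046·85-0.6916) = 2.897
  Sd branch = 0.0175·Sd^0.57·e^(0.008·RH+0.085·T) = 0.4426 μm/a
  r_corr = 2.897 + 0.4426 = 3.34 μm/a
copper: temperature factor f = +0.126·(-18.2) = -2.2932
  Pd branch = 0.0053·Pd^0.26·e^(0.059·RH+f) = 0.295 μm/a
  Cl⁻ term: 0.01025·298.1^0.27·exp(0.036·85+0.049·-8.2) = 0.6812
  r_corr = 0.295 + 0.6812 = 0.9762 μm/a
Ordering by μm/a: zinc (3.34) > copper (0.976)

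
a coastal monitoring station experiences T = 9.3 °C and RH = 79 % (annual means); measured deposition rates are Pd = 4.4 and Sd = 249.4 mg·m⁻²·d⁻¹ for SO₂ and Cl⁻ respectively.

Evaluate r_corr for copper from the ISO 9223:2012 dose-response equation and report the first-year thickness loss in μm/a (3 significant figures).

r_corr = 1.99 μm/a

copper: temperature factor f = +0.126·(-0.7) = -0.0882
  SO₂ term: 0.0053·4.4^0.26·exp(0.059·79-0.0882) = 0.7543
  Sd branch = 0.01025·Sd^0.27·e^(0.036·RH+0.049·T) = 1.233 μm/a
  sum: 0.7543 + 1.233 → r_corr = 1.987 μm/a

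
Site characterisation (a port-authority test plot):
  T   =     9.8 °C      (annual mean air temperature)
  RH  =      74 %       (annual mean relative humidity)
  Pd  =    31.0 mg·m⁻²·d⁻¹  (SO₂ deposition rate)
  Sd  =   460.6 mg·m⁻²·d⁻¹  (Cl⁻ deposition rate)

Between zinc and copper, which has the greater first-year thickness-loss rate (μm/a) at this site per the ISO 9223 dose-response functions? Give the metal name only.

zinc

zinc: temperature factor f = +0.038·(-0.2) = -0.0076
  Pd branch = 0.0129·Pd^0.44·e^(0.046·RH+f) = 1.745 μm/a
  Sd branch = 0.0175·Sd^0.57·e^(0.008·RH+0.085·T) = 2.399 μm/a
  r_corr = 1.745 + 2.399 = 4.144 μm/a
copper: f(T) = +0.126·(T−10) [T≤10 °C] = -0.0252
  SO₂ term: 0.0053·31.0^0.26·exp(0.059·74-0.0252) = 0.9936
  Cl⁻ term: 0.01025·460.6^0.27·exp(0.036·74+0.049·9.8) = 1.245
  sum: 0.9936 + 1.245 → r_corr = 2.239 μm/a
Ordering by μm/a: zinc (4.14) > copper (2.24)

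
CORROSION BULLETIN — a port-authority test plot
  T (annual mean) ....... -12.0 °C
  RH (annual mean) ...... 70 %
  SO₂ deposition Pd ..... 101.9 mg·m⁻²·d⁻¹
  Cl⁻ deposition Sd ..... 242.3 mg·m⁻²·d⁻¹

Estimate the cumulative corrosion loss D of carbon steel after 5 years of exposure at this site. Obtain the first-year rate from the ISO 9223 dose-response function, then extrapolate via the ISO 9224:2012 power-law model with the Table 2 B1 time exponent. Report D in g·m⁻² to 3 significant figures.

D(5) = 402 g·m⁻²

carbon steel: temperature factor f = +0.150·(-22.0) = -3.3000
  Pd branch = 1.77·Pd^0.52·e^(0.02·RH+f) = 2.931 μm/a
  Sd branch = 0.102·Sd^0.62·e^(0.033·RH+0.04·T) = 19.13 μm/a
  sum: 2.931 + 19.13 → r_corr = 22.06 μm/a
ISO 9224: D(t) = r_corr · t^b with b = 0.523 (carbon steel, B1)
  D(5) = 22.06 × 5^0.523 = 22.06 × 2.32 = 51.19 μm
  Mass loss = 51.19 μm × 7.85 g/cm³ = 401.8 g·m⁻²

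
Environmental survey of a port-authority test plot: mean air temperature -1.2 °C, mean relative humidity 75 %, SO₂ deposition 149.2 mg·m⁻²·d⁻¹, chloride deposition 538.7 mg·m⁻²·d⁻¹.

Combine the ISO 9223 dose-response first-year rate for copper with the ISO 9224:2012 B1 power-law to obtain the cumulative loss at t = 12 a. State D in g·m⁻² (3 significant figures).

D(12) = 55.6 g·m⁻²

copper: f(T) = +0.126·(T−10) [T≤10 °C] = -1.4112
  Pd branch = 0.0053·Pd^0.26·e^(0.059·RH+f) = 0.3966 μm/a
  Sd branch = 0.01025·Sd^0.27·e^(0.036·RH+0.049·T) = 0.7857 μm/a
  r_corr = 0.3966 + 0.7857 = 1.182 μm/a
ISO 9224: D(t) = r_corr · t^b with b = 0.667 (copper, B1)
  D(12) = 1.182 × 12^0.667 = 1.182 × 5.246 = 6.202 μm
  Mass loss = 6.202 μm × 8.96 g/cm³ = 55.57 g·m⁻²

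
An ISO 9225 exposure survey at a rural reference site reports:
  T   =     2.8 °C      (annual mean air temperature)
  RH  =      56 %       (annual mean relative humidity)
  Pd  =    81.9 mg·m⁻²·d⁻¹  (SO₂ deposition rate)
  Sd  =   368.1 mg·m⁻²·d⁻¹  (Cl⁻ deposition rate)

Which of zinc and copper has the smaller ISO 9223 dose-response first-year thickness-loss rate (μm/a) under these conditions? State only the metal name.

zinc: T≤10 °C ⇒ hinge +0.038·(2.8−10) = -0.2736
  sulphur-dioxide contribution → 0.8961 μm/a
  chloride contribution → 1.008 μm/a
  ⇒ r_corr(zinc) = 1.904 μm/a
copper: temperature factor f = +0.126·(-7.2) = -0.9072
  sulphur-dioxide contribution → 0.1831 μm/a
  chloride contribution → 0.4352 μm/a
  total first-year rate 0.6183 μm/a
Ordering by μm/a: zinc (1.9) > copper (0.618)

copper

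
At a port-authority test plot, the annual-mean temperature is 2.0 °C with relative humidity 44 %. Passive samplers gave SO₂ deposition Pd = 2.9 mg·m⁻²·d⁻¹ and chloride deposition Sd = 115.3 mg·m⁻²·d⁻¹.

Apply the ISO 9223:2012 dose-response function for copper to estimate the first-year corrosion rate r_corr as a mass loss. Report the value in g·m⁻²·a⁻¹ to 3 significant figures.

copper: T≤10 °C ⇒ hinge +0.126·(2.0−10) = -1.0080
  Pd branch = 0.0053·Pd^0.26·e^(0.059·RH+f) = 0.03421 μm/a
  Cl⁻ term: 0.01025·115.3^0.27·exp(0.036·44+0.049·2.0) = 0.1986
  r_corr = 0.03421 + 0.1986 = 0.2328 μm/a
Convert to mass loss: 0.2328 μm/a × 8.96 g/cm³ = 2.086 g·m⁻²·a⁻¹

r_corr = 2.09 g·m⁻²·a⁻¹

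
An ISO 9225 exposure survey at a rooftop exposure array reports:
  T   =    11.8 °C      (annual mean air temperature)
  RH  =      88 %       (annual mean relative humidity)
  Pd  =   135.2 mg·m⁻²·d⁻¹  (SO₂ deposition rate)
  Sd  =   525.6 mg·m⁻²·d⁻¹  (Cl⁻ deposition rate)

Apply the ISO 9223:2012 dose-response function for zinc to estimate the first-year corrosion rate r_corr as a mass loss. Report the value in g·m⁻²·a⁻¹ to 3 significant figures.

zinc: f(T) = -0.071·(T−10) [T>10 °C] = -0.1278
  SO₂ term: 0.0129·135.2^0.44·exp(0.046·88-0.1278) = 5.633
  Cl⁻ term: 0.0175·525.6^0.57·exp(0.008·88+0.085·11.8) = 3.429
  r_corr = 5.633 + 3.429 = 9.062 μm/a
Convert to mass loss: 9.062 μm/a × 7.14 g/cm³ = 64.7 g·m⁻²·a⁻¹

r_corr = 64.7 g·m⁻²·a⁻¹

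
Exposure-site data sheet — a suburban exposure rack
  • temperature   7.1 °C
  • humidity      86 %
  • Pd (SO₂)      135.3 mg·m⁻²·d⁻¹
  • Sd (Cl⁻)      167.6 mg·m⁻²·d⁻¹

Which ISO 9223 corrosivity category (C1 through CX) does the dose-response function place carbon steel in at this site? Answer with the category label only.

C5

carbon steel: temperature factor f = +0.150·(-2.9) = -0.4350
  sulphur-dioxide contribution → 82.09 μm/a
  chloride contribution → 55.4 μm/a
  ⇒ r_corr(carbon steel) = 137.5 μm/a
ISO 9223 Table 2 (carbon steel): 80 < 137 ≤ 200 μm/a ⇒ C5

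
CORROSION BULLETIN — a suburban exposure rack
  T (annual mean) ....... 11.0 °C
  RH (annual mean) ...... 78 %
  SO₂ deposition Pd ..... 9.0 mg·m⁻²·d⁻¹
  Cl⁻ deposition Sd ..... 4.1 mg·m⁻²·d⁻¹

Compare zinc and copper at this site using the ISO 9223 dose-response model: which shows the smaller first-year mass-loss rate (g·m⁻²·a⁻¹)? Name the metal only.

zinc

zinc: temperature factor f = -0.071·(1.0) = -0.0710
  SO₂ term: 0.0129·9.0^0.44·exp(0.046·78-0.0710) = 1.143
  Sd branch = 0.0175·Sd^0.57·e^(0.008·RH+0.085·T) = 0.1859 μm/a
  r_corr = 1.143 + 0.1859 = 1.328 μm/a
  mass loss = 1.328 μm/a × 7.14 g/cm³ = 9.485 g·m⁻²·a⁻¹
copper: T>10 °C ⇒ hinge -0.080·(11.0−10) = -0.0800
  Pd branch = 0.0053·Pd^0.26·e^(0.059·RH+f) = 0.8635 μm/a
  Cl⁻ term: 0.01025·4.1^0.27·exp(0.036·78+0.049·11.0) = 0.4263
  r_corr = 0.8635 + 0.4263 = 1.29 μm/a
  mass loss = 1.29 μm/a × 8.96 g/cm³ = 11.56 g·m⁻²·a⁻¹
Ordering by g·m⁻²·a⁻¹: copper (11.6) > zinc (9.49)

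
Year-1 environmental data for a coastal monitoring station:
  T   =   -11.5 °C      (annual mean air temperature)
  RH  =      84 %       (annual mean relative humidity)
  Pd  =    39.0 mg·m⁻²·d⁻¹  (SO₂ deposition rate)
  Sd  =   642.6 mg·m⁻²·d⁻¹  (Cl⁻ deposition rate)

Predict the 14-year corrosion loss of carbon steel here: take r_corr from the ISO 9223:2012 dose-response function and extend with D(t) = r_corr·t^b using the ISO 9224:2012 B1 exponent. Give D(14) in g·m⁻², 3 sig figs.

carbon steel: f(T) = +0.150·(T−10) [T≤10 °C] = -3.2250
  sulphur-dioxide contribution → 2.537 μm/a
  chloride contribution → 56.7 μm/a
  ⇒ r_corr(carbon steel) = 59.24 μm/a
Power-law: D(14) = r_corr · 14^0.523
  D(14) = 59.24 × 14^0.523 = 59.24 × 3.976 = 235.5 μm
  Mass loss = 235.5 μm × 7.85 g/cm³ = 1849 g·m⁻²

D(14) = 1.85e+03 g·m⁻²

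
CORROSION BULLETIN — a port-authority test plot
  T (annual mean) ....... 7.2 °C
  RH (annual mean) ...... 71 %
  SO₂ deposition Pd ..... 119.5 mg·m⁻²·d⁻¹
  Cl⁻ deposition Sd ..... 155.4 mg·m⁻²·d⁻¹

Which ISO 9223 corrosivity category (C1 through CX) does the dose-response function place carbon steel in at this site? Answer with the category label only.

carbon steel: f(T) = +0.150·(T−10) [T≤10 °C] = -0.4200
  Pd branch = 1.77·Pd^0.52·e^(0.02·RH+f) = 57.88 μm/a
  Sd branch = 0.102·Sd^0.62·e^(0.033·RH+0.04·T) = 32.35 μm/a
  sum: 57.88 + 32.35 → r_corr = 90.23 μm/a
90.2 μm/a falls in (80, 200] for carbon steel → category C5

C5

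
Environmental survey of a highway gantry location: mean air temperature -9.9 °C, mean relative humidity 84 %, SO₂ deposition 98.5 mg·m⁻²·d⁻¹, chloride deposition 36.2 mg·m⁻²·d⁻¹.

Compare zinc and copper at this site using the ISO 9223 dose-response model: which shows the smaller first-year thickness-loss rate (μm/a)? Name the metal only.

copper

zinc: temperature factor f = +0.038·(-19.9) = -0.7562
  Pd branch = 0.0129·Pd^0.44·e^(0.046·RH+f) = 2.175 μm/a
  Sd branch = 0.0175·Sd^0.57·e^(0.008·RH+0.085·T) = 0.1143 μm/a
  r_corr = 2.175 + 0.1143 = 2.289 μm/a
copper: f(T) = +0.126·(T−10) [T≤10 °C] = -2.5074
  Pd branch = 0.0053·Pd^0.26·e^(0.059·RH+f) = 0.2023 μm/a
  Sd branch = 0.01025·Sd^0.27·e^(0.036·RH+0.049·T) = 0.3421 μm/a
  r_corr = 0.2023 + 0.3421 = 0.5444 μm/a
Ordering by μm/a: zinc (2.29) > copper (0.544)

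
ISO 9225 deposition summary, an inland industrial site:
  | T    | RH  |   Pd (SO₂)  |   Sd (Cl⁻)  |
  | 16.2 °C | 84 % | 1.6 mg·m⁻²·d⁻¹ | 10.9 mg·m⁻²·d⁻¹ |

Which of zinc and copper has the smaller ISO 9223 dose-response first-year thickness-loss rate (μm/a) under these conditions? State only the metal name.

zinc

zinc: temperature factor f = -0.071·(6.2) = -0.4402
  SO₂ term: 0.0129·1.6^0.44·exp(0.046·84-0.4402) = 0.4868
  Sd branch = 0.0175·Sd^0.57·e^(0.008·RH+0.085·T) = 0.53 μm/a
  sum: 0.4868 + 0.53 → r_corr = 1.017 μm/a
copper: temperature factor f = -0.080·(6.2) = -0.4960
  Pd branch = 0.0053·Pd^0.26·e^(0.059·RH+f) = 0.518 μm/a
  Cl⁻ term: 0.01025·10.9^0.27·exp(0.036·84+0.049·16.2) = 0.889
  sum: 0.518 + 0.889 → r_corr = 1.407 μm/a
Ordering by μm/a: copper (1.41) > zinc (1.02)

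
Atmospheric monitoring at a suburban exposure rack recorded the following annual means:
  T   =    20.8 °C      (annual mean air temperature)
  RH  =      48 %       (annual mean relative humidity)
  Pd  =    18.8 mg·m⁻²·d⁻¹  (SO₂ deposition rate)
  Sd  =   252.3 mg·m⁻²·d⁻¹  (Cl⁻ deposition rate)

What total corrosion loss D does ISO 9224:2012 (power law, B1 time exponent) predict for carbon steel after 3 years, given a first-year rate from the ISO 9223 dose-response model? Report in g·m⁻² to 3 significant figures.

carbon steel: temperature factor f = -0.054·(10.8) = -0.5832
  sulphur-dioxide contribution → 11.86 μm/a
  chloride contribution → 35.24 μm/a
  total first-year rate 47.1 μm/a
Power-law: D(3) = r_corr · 3^0.523
  D(3) = 47.1 × 3^0.523 = 47.1 × 1.776 = 83.67 μm
  Mass loss = 83.67 μm × 7.85 g/cm³ = 656.8 g·m⁻²

D(3) = 657 g·m⁻²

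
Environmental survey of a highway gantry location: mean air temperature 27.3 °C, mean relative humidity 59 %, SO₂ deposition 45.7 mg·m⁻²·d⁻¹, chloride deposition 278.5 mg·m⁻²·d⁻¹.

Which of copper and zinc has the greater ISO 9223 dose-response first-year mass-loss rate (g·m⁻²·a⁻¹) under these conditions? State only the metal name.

copper: f(T) = -0.080·(T−10) [T>10 °C] = -1.3840
  Pd branch = 0.0053·Pd^0.26·e^(0.059·RH+f) = 0.1166 μm/a
  Cl⁻ term: 0.01025·278.5^0.27·exp(0.036·59+0.049·27.3) = 1.494
  sum: 0.1166 + 1.494 → r_corr = 1.61 μm/a
  mass loss = 1.61 μm/a × 8.96 g/cm³ = 14.43 g·m⁻²·a⁻¹
zinc: f(T) = -0.071·(T−10) [T>10 °C] = -1.2283
  Pd branch = 0.0129·Pd^0.44·e^(0.046·RH+f) = 0.3063 μm/a
  Cl⁻ term: 0.0175·278.5^0.57·exp(0.008·59+0.085·27.3) = 7.069
  sum: 0.3063 + 7.069 → r_corr = 7.375 μm/a
  mass loss = 7.375 μm/a × 7.14 g/cm³ = 52.66 g·m⁻²·a⁻¹
Ordering by g·m⁻²·a⁻¹: zinc (52.7) > copper (14.4)

zinc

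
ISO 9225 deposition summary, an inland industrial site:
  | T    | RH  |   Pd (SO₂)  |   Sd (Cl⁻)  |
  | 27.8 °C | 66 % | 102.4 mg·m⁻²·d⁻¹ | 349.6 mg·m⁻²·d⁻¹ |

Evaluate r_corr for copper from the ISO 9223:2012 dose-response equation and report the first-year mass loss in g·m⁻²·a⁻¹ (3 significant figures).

copper: temperature factor f = -0.080·(17.8) = -1.4240
  SO₂ term: 0.0053·102.4^0.26·exp(0.059·66-1.4240) = 0.2088
  Cl⁻ term: 0.01025·349.6^0.27·exp(0.036·66+0.049·27.8) = 2.094
  sum: 0.2088 + 2.094 → r_corr = 2.303 μm/a
Convert to mass loss: 2.303 μm/a × 8.96 g/cm³ = 20.63 g·m⁻²·a⁻¹

r_corr = 20.6 g·m⁻²·a⁻¹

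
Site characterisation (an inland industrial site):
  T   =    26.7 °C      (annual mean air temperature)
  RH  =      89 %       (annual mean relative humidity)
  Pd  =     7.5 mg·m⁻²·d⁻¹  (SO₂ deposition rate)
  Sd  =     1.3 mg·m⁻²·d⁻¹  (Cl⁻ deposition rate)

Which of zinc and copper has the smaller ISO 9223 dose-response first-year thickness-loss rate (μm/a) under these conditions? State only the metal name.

zinc

zinc: temperature factor f = -0.071·(16.7) = -1.1857
  SO₂ term: 0.0129·7.5^0.44·exp(0.046·89-1.1857) = 0.5737
  Sd branch = 0.0175·Sd^0.57·e^(0.008·RH+0.085·T) = 0.4007 μm/a
  sum: 0.5737 + 0.4007 → r_corr = 0.9744 μm/a
copper: T>10 °C ⇒ hinge -0.080·(26.7−10) = -1.3360
  Pd branch = 0.0053·Pd^0.26·e^(0.059·RH+f) = 0.4488 μm/a
  Cl⁻ term: 0.01025·1.3^0.27·exp(0.036·89+0.049·26.7) = 1.003
  r_corr = 0.4488 + 1.003 = 1.451 μm/a
Ordering by μm/a: copper (1.45) > zinc (0.974)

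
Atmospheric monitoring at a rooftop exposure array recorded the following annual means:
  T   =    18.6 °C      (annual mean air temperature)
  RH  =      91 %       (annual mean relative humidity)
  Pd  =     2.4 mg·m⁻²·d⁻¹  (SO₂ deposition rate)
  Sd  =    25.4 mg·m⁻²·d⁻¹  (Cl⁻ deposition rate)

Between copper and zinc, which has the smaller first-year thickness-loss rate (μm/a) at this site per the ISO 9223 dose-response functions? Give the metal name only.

zinc

copper: temperature factor f = -0.080·(8.6) = -0.6880
  SO₂ term: 0.0053·2.4^0.26·exp(0.059·91-0.6880) = 0.7179
  Sd branch = 0.01025·Sd^0.27·e^(0.036·RH+0.049·T) = 1.617 μm/a
  r_corr = 0.7179 + 1.617 = 2.334 μm/a
zinc: f(T) = -0.071·(T−10) [T>10 °C] = -0.6106
  SO₂ term: 0.0129·2.4^0.44·exp(0.046·91-0.6106) = 0.6771
  Cl⁻ term: 0.0175·25.4^0.57·exp(0.008·91+0.085·18.6) = 1.113
  sum: 0.6771 + 1.113 → r_corr = 1.79 μm/a
Ordering by μm/a: copper (2.33) > zinc (1.79)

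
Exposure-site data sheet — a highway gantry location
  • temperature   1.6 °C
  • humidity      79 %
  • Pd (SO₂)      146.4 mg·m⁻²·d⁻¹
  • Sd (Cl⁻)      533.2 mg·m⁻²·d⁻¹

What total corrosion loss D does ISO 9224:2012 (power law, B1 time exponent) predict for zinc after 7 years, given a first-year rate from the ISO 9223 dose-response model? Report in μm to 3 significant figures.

zinc: T≤10 °C ⇒ hinge +0.038·(1.6−10) = -0.3192
  sulphur-dioxide contribution → 3.184 μm/a
  chloride contribution → 1.352 μm/a
  total first-year rate 4.536 μm/a
Long-term exponent b (ISO 9224 Table 2, B1) = 0.813
  D(7) = 4.536 × 7^0.813 = 4.536 × 4.865 = 22.07 μm

D(7) = 22.1 μm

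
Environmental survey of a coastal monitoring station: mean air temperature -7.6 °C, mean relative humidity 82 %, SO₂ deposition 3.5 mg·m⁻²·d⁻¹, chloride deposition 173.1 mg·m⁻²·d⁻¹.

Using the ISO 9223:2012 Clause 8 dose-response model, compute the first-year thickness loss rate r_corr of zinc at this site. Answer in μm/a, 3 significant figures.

r_corr = 0.832 μm/a

zinc: temperature factor f = +0.038·(-17.6) = -0.6688
  SO₂ term: 0.0129·3.5^0.44·exp(0.046·82-0.6688) = 0.4985
  Sd branch = 0.0175·Sd^0.57·e^(0.008·RH+0.085·T) = 0.3336 μm/a
  r_corr = 0.4985 + 0.3336 = 0.8321 μm/a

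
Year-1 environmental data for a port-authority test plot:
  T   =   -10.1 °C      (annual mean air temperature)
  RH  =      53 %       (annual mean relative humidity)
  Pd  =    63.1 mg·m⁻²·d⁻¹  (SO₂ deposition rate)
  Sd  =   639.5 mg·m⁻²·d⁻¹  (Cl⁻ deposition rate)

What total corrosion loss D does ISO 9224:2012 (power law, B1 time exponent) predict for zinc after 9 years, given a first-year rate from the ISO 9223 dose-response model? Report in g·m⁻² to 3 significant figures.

D(9) = 37.4 g·m⁻²

zinc: temperature factor f = +0.038·(-20.1) = -0.7638
  SO₂ term: 0.0129·63.1^0.44·exp(0.046·53-0.7638) = 0.4263
  Sd branch = 0.0175·Sd^0.57·e^(0.008·RH+0.085·T) = 0.4505 μm/a
  sum: 0.4263 + 0.4505 → r_corr = 0.8768 μm/a
Power-law: D(9) = r_corr · 9^0.813
  D(9) = 0.8768 × 9^0.813 = 0.8768 × 5.968 = 5.232 μm
  Mass loss = 5.232 μm × 7.14 g/cm³ = 37.36 g·m⁻²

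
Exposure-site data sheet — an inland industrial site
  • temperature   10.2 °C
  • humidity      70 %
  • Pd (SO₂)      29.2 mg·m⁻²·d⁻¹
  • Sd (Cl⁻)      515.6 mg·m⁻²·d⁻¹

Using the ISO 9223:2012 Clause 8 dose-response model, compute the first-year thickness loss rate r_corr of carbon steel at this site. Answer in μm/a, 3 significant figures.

carbon steel: temperature factor f = -0.054·(0.2) = -0.0108
  SO₂ term: 1.77·29.2^0.52·exp(0.02·70-0.0108) = 41.05
  Cl⁻ term: 0.102·515.6^0.62·exp(0.033·70+0.04·10.2) = 74.24
  r_corr = 41.05 + 74.24 = 115.3 μm/a

r_corr = 115 μm/a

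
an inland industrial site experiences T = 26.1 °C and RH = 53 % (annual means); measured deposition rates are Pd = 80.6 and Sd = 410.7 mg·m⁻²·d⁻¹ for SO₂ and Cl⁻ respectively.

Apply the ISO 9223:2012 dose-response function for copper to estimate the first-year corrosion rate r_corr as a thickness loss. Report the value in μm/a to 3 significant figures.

copper: f(T) = -0.080·(T−10) [T>10 °C] = -1.2880
  sulphur-dioxide contribution → 0.1044 μm/a
  chloride contribution → 1.26 μm/a
  total first-year rate 1.365 μm/a

r_corr = 1.36 μm/a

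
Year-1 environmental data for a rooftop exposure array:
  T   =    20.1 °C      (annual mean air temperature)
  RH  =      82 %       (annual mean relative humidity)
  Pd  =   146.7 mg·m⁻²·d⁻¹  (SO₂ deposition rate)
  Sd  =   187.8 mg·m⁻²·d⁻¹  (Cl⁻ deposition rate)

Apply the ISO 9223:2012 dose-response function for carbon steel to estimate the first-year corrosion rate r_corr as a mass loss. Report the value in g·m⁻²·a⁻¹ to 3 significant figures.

carbon steel: temperature factor f = -0.054·(10.1) = -0.5454
  SO₂ term: 1.77·146.7^0.52·exp(0.02·82-0.5454) = 70.78
  Cl⁻ term: 0.102·187.8^0.62·exp(0.033·82+0.04·20.1) = 87.63
  r_corr = 70.78 + 87.63 = 158.4 μm/a
Convert to mass loss: 158.4 μm/a × 7.85 g/cm³ = 1244 g·m⁻²·a⁻¹

r_corr = 1.24e+03 g·m⁻²·a⁻¹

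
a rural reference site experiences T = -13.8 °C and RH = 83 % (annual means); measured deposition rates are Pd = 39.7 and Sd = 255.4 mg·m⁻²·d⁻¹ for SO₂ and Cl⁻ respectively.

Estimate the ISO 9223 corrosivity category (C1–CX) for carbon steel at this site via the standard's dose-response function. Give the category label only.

carbon steel: f(T) = +0.150·(T−10) [T≤10 °C] = -3.5700
  SO₂ term: 1.77·39.7^0.52·exp(0.02·83-3.5700) = 1.778
  Cl⁻ term: 0.102·255.4^0.62·exp(0.033·83+0.04·-13.8) = 28.24
  sum: 1.778 + 28.24 → r_corr = 30.02 μm/a
Category bounds: 25…50 μm/a bracket r_corr ⇒ C3

C3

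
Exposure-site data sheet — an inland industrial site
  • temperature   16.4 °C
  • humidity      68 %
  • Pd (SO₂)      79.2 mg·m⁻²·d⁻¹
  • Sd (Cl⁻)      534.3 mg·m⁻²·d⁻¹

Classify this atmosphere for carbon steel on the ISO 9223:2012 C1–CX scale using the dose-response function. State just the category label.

carbon steel: temperature factor f = -0.054·(6.4) = -0.3456
  Pd branch = 1.77·Pd^0.52·e^(0.02·RH+f) = 47.41 μm/a
  Sd branch = 0.102·Sd^0.62·e^(0.033·RH+0.04·T) = 91.05 μm/a
  r_corr = 47.41 + 91.05 = 138.5 μm/a
ISO 9223 Table 2 (carbon steel): 80 < 138 ≤ 200 μm/a ⇒ C5

C5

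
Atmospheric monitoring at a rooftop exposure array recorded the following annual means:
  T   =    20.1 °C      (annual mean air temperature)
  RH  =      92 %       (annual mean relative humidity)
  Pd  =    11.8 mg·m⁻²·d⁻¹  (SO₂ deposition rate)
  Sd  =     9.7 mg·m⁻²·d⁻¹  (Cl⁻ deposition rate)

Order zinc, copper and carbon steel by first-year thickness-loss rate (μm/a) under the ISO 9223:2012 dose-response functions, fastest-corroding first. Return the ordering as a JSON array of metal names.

zinc: f(T) = -0.071·(T−10) [T>10 °C] = -0.7171
  Pd branch = 0.0129·Pd^0.44·e^(0.046·RH+f) = 1.284 μm/a
  Cl⁻ term: 0.0175·9.7^0.57·exp(0.008·92+0.085·20.1) = 0.7364
  sum: 1.284 + 0.7364 → r_corr = 2.021 μm/a
copper: T>10 °C ⇒ hinge -0.080·(20.1−10) = -0.8080
  SO₂ term: 0.0053·11.8^0.26·exp(0.059·92-0.8080) = 1.022
  Sd branch = 0.01025·Sd^0.27·e^(0.036·RH+0.049·T) = 1.391 μm/a
  r_corr = 1.022 + 1.391 = 2.413 μm/a
carbon steel: f(T) = -0.054·(T−10) [T>10 °C] = -0.5454
  Pd branch = 1.77·Pd^0.52·e^(0.02·RH+f) = 23.31 μm/a
  Cl⁻ term: 0.102·9.7^0.62·exp(0.033·92+0.04·20.1) = 19.41
  r_corr = 23.31 + 19.41 = 42.73 μm/a
Ordering by μm/a: carbon steel (42.7) > copper (2.41) > zinc (2.02)

["carbon steel", "copper", "zinc"]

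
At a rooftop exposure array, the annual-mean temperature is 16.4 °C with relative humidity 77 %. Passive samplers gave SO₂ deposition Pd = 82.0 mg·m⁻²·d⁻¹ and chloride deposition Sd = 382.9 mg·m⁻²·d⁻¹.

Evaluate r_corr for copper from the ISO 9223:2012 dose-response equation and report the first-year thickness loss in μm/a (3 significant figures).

copper: T>10 °C ⇒ hinge -0.080·(16.4−10) = -0.5120
  sulphur-dioxide contribution → 0.9387 μm/a
  chloride contribution → 1.824 μm/a
  total first-year rate 2.763 μm/a

r_corr = 2.76 μm/a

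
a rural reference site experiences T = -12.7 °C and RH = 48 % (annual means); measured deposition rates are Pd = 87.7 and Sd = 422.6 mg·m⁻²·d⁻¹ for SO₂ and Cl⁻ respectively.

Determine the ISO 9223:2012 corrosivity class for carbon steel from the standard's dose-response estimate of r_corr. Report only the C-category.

C2

carbon steel: temperature factor f = +0.150·(-22.7) = -3.4050
  SO₂ term: 1.77·87.7^0.52·exp(0.02·48-3.4050) = 1.572
  Cl⁻ term: 0.102·422.6^0.62·exp(0.033·48+0.04·-12.7) = 12.71
  r_corr = 1.572 + 12.71 = 14.28 μm/a
Category bounds: 1.3…25 μm/a bracket r_corr ⇒ C2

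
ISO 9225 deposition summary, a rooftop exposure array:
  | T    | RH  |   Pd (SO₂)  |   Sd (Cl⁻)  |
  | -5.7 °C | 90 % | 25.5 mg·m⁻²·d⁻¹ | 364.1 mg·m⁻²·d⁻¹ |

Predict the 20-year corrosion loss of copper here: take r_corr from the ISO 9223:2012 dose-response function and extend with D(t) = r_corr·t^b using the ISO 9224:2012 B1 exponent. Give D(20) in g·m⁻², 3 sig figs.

D(20) = 87.0 g·m⁻²

copper: temperature factor f = +0.126·(-15.7) = -1.9782
  SO₂ term: 0.0053·25.5^0.26·exp(0.059·90-1.9782) = 0.3443
  Sd branch = 0.01025·Sd^0.27·e^(0.036·RH+0.049·T) = 0.9729 μm/a
  sum: 0.3443 + 0.9729 → r_corr = 1.317 μm/a
Long-term exponent b (ISO 9224 Table 2, B1) = 0.667
  D(20) = 1.317 × 20^0.667 = 1.317 × 7.375 = 9.715 μm
  Mass loss = 9.715 μm × 8.96 g/cm³ = 87.05 g·m⁻²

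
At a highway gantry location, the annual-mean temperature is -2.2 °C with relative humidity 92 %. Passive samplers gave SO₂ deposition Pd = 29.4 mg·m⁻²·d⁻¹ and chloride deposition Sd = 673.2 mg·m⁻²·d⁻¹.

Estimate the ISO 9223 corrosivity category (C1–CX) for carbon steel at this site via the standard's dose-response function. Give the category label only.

C5

carbon steel: temperature factor f = +0.150·(-12.2) = -1.8300
  Pd branch = 1.77·Pd^0.52·e^(0.02·RH+f) = 10.37 μm/a
  Sd branch = 0.102·Sd^0.62·e^(0.033·RH+0.04·T) = 110.2 μm/a
  r_corr = 10.37 + 110.2 = 120.6 μm/a
Category bounds: 80…200 μm/a bracket r_corr ⇒ C5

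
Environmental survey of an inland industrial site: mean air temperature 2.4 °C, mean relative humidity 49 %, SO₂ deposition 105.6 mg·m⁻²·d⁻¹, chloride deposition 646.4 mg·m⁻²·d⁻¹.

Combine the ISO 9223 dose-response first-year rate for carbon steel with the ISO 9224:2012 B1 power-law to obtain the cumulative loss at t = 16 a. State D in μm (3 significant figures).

carbon steel: T≤10 °C ⇒ hinge +0.150·(2.4−10) = -1.1400
  Pd branch = 1.77·Pd^0.52·e^(0.02·RH+f) = 17.01 μm/a
  Sd branch = 0.102·Sd^0.62·e^(0.033·RH+0.04·T) = 31.26 μm/a
  r_corr = 17.01 + 31.26 = 48.28 μm/a
ISO 9224: D(t) = r_corr · t^b with b = 0.523 (carbon steel, B1)
  D(16) = 48.28 × 16^0.523 = 48.28 × 4.263 = 205.8 μm

D(16) = 206 μm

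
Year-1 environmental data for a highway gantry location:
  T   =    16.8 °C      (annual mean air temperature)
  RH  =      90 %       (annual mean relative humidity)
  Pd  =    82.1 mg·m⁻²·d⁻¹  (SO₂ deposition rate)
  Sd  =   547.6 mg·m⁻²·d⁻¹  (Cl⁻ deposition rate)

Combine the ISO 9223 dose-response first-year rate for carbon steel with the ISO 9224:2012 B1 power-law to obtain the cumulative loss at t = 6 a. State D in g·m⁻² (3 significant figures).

carbon steel: f(T) = -0.054·(T−10) [T>10 °C] = -0.3672
  sulphur-dioxide contribution → 73.4 μm/a
  chloride contribution → 194.2 μm/a
  ⇒ r_corr(carbon steel) = 267.6 μm/a
ISO 9224: D(t) = r_corr · t^b with b = 0.523 (carbon steel, B1)
  D(6) = 267.6 × 6^0.523 = 267.6 × 2.553 = 682.9 μm
  Mass loss = 682.9 μm × 7.85 g/cm³ = 5361 g·m⁻²

D(6) = 5.36e+03 g·m⁻²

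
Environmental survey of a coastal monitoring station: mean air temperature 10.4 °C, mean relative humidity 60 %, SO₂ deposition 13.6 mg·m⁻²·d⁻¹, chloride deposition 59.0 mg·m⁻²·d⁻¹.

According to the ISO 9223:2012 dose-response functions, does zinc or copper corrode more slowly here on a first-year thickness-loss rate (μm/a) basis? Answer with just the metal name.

zinc: temperature factor f = -0.071·(0.4) = -0.0284
  sulphur-dioxide contribution → 0.6247 μm/a
  chloride contribution → 0.6995 μm/a
  ⇒ r_corr(zinc) = 1.324 μm/a
copper: temperature factor f = -0.080·(0.4) = -0.0320
  sulphur-dioxide contribution → 0.3487 μm/a
  chloride contribution → 0.4449 μm/a
  total first-year rate 0.7936 μm/a
Ordering by μm/a: zinc (1.32) > copper (0.794)

copper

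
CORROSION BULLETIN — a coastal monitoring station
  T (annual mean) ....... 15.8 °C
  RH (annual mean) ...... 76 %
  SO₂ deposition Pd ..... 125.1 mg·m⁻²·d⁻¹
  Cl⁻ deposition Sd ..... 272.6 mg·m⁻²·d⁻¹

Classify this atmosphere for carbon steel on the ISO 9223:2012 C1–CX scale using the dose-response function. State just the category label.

C5

carbon steel: f(T) = -0.054·(T−10) [T>10 °C] = -0.3132
  Pd branch = 1.77·Pd^0.52·e^(0.02·RH+f) = 72.89 μm/a
  Cl⁻ term: 0.102·272.6^0.62·exp(0.033·76+0.04·15.8) = 76.26
  r_corr = 72.89 + 76.26 = 149.2 μm/a
149 μm/a falls in (80, 200] for carbon steel → category C5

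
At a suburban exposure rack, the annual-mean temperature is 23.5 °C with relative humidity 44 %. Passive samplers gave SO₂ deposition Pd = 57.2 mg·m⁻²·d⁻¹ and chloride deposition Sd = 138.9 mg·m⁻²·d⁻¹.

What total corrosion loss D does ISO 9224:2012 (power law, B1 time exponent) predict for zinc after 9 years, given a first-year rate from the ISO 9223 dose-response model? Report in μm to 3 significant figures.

zinc: temperature factor f = -0.071·(13.5) = -0.9585
  Pd branch = 0.0129·Pd^0.44·e^(0.046·RH+f) = 0.2221 μm/a
  Cl⁻ term: 0.0175·138.9^0.57·exp(0.008·44+0.085·23.5) = 3.053
  r_corr = 0.2221 + 3.053 = 3.275 μm/a
Power-law: D(9) = r_corr · 9^0.813
  D(9) = 3.275 × 9^0.813 = 3.275 × 5.968 = 19.55 μm

D(9) = 19.5 μm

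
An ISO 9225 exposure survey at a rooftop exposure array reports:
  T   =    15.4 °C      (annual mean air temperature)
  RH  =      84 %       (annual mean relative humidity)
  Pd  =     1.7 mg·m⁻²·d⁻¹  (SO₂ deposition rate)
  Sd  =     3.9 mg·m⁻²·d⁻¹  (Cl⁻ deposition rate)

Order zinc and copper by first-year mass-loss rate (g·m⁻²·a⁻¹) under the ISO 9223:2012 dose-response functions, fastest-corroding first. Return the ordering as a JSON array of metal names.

["copper", "zinc"]

zinc: temperature factor f = -0.071·(5.4) = -0.3834
  SO₂ term: 0.0129·1.7^0.44·exp(0.046·84-0.3834) = 0.5292
  Sd branch = 0.0175·Sd^0.57·e^(0.008·RH+0.085·T) = 0.2756 μm/a
  r_corr = 0.5292 + 0.2756 = 0.8048 μm/a
  mass loss = 0.8048 μm/a × 7.14 g/cm³ = 5.746 g·m⁻²·a⁻¹
copper: temperature factor f = -0.080·(5.4) = -0.4320
  Pd branch = 0.0053·Pd^0.26·e^(0.059·RH+f) = 0.561 μm/a
  Cl⁻ term: 0.01025·3.9^0.27·exp(0.036·84+0.049·15.4) = 0.6476
  sum: 0.561 + 0.6476 → r_corr = 1.209 μm/a
  mass loss = 1.209 μm/a × 8.96 g/cm³ = 10.83 g·m⁻²·a⁻¹
Ordering by g·m⁻²·a⁻¹: copper (10.8) > zinc (5.75)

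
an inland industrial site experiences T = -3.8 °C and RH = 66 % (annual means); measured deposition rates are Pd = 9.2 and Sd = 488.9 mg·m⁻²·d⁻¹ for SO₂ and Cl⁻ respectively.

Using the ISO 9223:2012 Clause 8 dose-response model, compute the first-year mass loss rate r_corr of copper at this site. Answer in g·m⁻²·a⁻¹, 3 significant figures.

r_corr = 5.10 g·m⁻²·a⁻¹

copper: f(T) = +0.126·(T−10) [T≤10 °C] = -1.7388
  Pd branch = 0.0053·Pd^0.26·e^(0.059·RH+f) = 0.08144 μm/a
  Cl⁻ term: 0.01025·488.9^0.27·exp(0.036·66+0.049·-3.8) = 0.4873
  sum: 0.08144 + 0.4873 → r_corr = 0.5688 μm/a
Convert to mass loss: 0.5688 μm/a × 8.96 g/cm³ = 5.096 g·m⁻²·a⁻¹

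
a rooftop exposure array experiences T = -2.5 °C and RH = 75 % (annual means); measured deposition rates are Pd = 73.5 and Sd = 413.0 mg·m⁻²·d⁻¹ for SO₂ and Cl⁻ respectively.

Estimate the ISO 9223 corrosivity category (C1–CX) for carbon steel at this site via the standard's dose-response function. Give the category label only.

carbon steel: T≤10 °C ⇒ hinge +0.150·(-2.5−10) = -1.8750
  Pd branch = 1.77·Pd^0.52·e^(0.02·RH+f) = 11.37 μm/a
  Cl⁻ term: 0.102·413.0^0.62·exp(0.033·75+0.04·-2.5) = 45.91
  r_corr = 11.37 + 45.91 = 57.28 μm/a
ISO 9223 Table 2 (carbon steel): 50 < 57.3 ≤ 80 μm/a ⇒ C4

C4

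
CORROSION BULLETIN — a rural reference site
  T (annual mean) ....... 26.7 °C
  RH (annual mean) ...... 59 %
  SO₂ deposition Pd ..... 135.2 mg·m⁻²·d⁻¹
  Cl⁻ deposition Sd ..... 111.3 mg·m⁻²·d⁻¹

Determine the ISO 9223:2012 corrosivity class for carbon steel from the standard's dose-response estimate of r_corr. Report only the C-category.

carbon steel: T>10 °C ⇒ hinge -0.054·(26.7−10) = -0.9018
  SO₂ term: 1.77·135.2^0.52·exp(0.02·59-0.9018) = 29.98
  Cl⁻ term: 0.102·111.3^0.62·exp(0.033·59+0.04·26.7) = 38.62
  sum: 29.98 + 38.62 → r_corr = 68.61 μm/a
68.6 μm/a falls in (50, 80] for carbon steel → category C4

C4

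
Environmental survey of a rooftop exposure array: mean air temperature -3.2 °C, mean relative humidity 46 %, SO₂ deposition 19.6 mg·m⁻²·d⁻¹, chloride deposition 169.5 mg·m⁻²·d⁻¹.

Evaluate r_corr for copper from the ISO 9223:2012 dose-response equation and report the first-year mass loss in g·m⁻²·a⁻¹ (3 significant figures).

r_corr = 1.94 g·m⁻²·a⁻¹

copper: f(T) = +0.126·(T−10) [T≤10 °C] = -1.6632
  sulphur-dioxide contribution → 0.03286 μm/a
  chloride contribution → 0.1835 μm/a
  total first-year rate 0.2164 μm/a
Convert to mass loss: 0.2164 μm/a × 8.96 g/cm³ = 1.939 g·m⁻²·a⁻¹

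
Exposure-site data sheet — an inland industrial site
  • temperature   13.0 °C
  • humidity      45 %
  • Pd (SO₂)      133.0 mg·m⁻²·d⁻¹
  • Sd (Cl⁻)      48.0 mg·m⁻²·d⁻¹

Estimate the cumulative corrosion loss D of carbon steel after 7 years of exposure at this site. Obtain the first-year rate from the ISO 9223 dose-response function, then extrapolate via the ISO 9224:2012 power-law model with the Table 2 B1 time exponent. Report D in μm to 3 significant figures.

D(7) = 153 μm

carbon steel: T>10 °C ⇒ hinge -0.054·(13.0−10) = -0.1620
  SO₂ term: 1.77·133.0^0.52·exp(0.02·45-0.1620) = 47.09
  Cl⁻ term: 0.102·48.0^0.62·exp(0.033·45+0.04·13.0) = 8.351
  r_corr = 47.09 + 8.351 = 55.44 μm/a
Long-term exponent b (ISO 9224 Table 2, B1) = 0.523
  D(7) = 55.44 × 7^0.523 = 55.44 × 2.767 = 153.4 μm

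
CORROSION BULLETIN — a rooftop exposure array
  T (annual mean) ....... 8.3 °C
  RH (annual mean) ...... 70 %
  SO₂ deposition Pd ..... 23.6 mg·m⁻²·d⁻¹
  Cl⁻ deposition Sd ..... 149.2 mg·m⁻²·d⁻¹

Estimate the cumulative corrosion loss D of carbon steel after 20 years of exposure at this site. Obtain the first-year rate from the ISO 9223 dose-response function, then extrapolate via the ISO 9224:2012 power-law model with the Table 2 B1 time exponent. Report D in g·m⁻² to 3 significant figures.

carbon steel: f(T) = +0.150·(T−10) [T≤10 °C] = -0.2550
  sulphur-dioxide contribution → 28.78 μm/a
  chloride contribution → 31.9 μm/a
  ⇒ r_corr(carbon steel) = 60.68 μm/a
ISO 9224: D(t) = r_corr · t^b with b = 0.523 (carbon steel, B1)
  D(20) = 60.68 × 20^0.523 = 60.68 × 4.791 = 290.7 μm
  Mass loss = 290.7 μm × 7.85 g/cm³ = 2282 g·m⁻²

D(20) = 2.28e+03 g·m⁻²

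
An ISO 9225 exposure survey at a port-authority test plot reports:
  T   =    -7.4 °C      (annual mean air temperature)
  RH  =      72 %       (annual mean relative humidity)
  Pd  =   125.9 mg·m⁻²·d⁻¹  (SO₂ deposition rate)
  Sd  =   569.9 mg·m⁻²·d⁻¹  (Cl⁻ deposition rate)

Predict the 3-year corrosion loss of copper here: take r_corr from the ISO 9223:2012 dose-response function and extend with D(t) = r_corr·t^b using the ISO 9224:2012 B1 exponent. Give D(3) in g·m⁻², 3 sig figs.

copper: f(T) = +0.126·(T−10) [T≤10 °C] = -2.1924
  sulphur-dioxide contribution → 0.1456 μm/a
  chloride contribution → 0.5285 μm/a
  ⇒ r_corr(copper) = 0.674 μm/a
ISO 9224: D(t) = r_corr · t^b with b = 0.667 (copper, B1)
  D(3) = 0.674 × 3^0.667 = 0.674 × 2.081 = 1.402 μm
  Mass loss = 1.402 μm × 8.96 g/cm³ = 12.57 g·m⁻²

D(3) = 12.6 g·m⁻²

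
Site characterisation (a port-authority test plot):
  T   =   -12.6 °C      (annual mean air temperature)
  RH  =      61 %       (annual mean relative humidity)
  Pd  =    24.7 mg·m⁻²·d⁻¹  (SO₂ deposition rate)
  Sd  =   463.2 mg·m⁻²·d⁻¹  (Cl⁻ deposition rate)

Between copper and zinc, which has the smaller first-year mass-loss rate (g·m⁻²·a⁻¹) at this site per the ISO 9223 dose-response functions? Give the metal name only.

copper: f(T) = +0.126·(T−10) [T≤10 °C] = -2.8476
  Pd branch = 0.0053·Pd^0.26·e^(0.059·RH+f) = 0.02586 μm/a
  Sd branch = 0.01025·Sd^0.27·e^(0.036·RH+0.049·T) = 0.2607 μm/a
  sum: 0.02586 + 0.2607 → r_corr = 0.2865 μm/a
  mass loss = 0.2865 μm/a × 8.96 g/cm³ = 2.567 g·m⁻²·a⁻¹
zinc: f(T) = +0.038·(T−10) [T≤10 °C] = -0.8588
  SO₂ term: 0.0129·24.7^0.44·exp(0.046·61-0.8588) = 0.3707
  Cl⁻ term: 0.0175·463.2^0.57·exp(0.008·61+0.085·-12.6) = 0.3231
  sum: 0.3707 + 0.3231 → r_corr = 0.6938 μm/a
  mass loss = 0.6938 μm/a × 7.14 g/cm³ = 4.954 g·m⁻²·a⁻¹
Ordering by g·m⁻²·a⁻¹: zinc (4.95) > copper (2.57)

copper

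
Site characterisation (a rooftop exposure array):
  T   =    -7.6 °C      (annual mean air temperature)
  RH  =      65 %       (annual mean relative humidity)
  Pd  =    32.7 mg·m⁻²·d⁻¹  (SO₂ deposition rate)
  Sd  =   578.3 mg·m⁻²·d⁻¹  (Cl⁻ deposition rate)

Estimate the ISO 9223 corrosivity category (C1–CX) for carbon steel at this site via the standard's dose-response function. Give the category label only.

carbon steel: f(T) = +0.150·(T−10) [T≤10 °C] = -2.6400
  sulphur-dioxide contribution → 2.842 μm/a
  chloride contribution → 33.16 μm/a
  ⇒ r_corr(carbon steel) = 36.01 μm/a
Category bounds: 25…50 μm/a bracket r_corr ⇒ C3

C3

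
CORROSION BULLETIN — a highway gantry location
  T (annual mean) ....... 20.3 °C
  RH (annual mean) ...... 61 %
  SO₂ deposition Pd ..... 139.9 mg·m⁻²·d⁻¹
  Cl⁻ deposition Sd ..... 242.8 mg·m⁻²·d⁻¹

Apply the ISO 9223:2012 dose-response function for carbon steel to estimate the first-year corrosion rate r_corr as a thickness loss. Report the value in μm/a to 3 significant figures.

carbon steel: f(T) = -0.054·(T−10) [T>10 °C] = -0.5562
  sulphur-dioxide contribution → 44.88 μm/a
  chloride contribution → 51.8 μm/a
  total first-year rate 96.68 μm/a

r_corr = 96.7 μm/a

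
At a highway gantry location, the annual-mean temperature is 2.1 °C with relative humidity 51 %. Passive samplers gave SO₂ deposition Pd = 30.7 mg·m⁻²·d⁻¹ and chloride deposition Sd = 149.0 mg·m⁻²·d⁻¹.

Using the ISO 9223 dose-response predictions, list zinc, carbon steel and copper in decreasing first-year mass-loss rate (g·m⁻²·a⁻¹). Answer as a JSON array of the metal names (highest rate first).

["carbon steel", "zinc", "copper"]

zinc: T≤10 °C ⇒ hinge +0.038·(2.1−10) = -0.3002
  sulphur-dioxide contribution → 0.4502 μm/a
  chloride contribution → 0.5451 μm/a
  ⇒ r_corr(zinc) = 0.9953 μm/a
  mass loss = 0.9953 μm/a × 7.14 g/cm³ = 7.106 g·m⁻²·a⁻¹
carbon steel: T≤10 °C ⇒ hinge +0.150·(2.1−10) = -1.1850
  sulphur-dioxide contribution → 8.905 μm/a
  chloride contribution → 13.29 μm/a
  total first-year rate 22.19 μm/a
  mass loss = 22.19 μm/a × 7.85 g/cm³ = 174.2 g·m⁻²·a⁻¹
copper: T≤10 °C ⇒ hinge +0.126·(2.1−10) = -0.9954
  sulphur-dioxide contribution → 0.0967 μm/a
  chloride contribution → 0.2751 μm/a
  ⇒ r_corr(copper) = 0.3718 μm/a
  mass loss = 0.3718 μm/a × 8.96 g/cm³ = 3.332 g·m⁻²·a⁻¹
Ordering by g·m⁻²·a⁻¹: carbon steel (174) > zinc (7.11) > copper (3.33)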